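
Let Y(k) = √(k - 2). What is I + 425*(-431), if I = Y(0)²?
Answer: -183177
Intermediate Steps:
Y(k) = √(-2 + k)
I = -2 (I = (√(-2 + 0))² = (√(-2))² = (I*√2)² = -2)
I + 425*(-431) = -2 + 425*(-431) = -2 - 183175 = -183177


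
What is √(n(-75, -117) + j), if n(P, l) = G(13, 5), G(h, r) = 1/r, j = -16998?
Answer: I*√424945/5 ≈ 130.38*I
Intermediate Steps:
n(P, l) = ⅕ (n(P, l) = 1/5 = ⅕)
√(n(-75, -117) + j) = √(⅕ - 16998) = √(-84989/5) = I*√424945/5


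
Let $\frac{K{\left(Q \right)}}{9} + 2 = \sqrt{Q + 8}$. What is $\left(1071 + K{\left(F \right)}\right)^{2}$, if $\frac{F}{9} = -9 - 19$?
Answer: $1089045 + 37908 i \sqrt{61} \approx 1.089 \cdot 10^{6} + 2.9607 \cdot 10^{5} i$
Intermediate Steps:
$F = -252$ ($F = 9 \left(-9 - 19\right) = 9 \left(-28\right) = -252$)
$K{\left(Q \right)} = -18 + 9 \sqrt{8 + Q}$ ($K{\left(Q \right)} = -18 + 9 \sqrt{Q + 8} = -18 + 9 \sqrt{8 + Q}$)
$\left(1071 + K{\left(F \right)}\right)^{2} = \left(1071 - \left(18 - 9 \sqrt{8 - 252}\right)\right)^{2} = \left(1071 - \left(18 - 9 \sqrt{-244}\right)\right)^{2} = \left(1071 - \left(18 - 9 \cdot 2 i \sqrt{61}\right)\right)^{2} = \left(1071 - \left(18 - 18 i \sqrt{61}\right)\right)^{2} = \left(1053 + 18 i \sqrt{61}\right)^{2}$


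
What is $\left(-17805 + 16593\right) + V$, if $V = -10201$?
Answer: $-11413$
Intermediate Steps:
$\left(-17805 + 16593\right) + V = \left(-17805 + 16593\right) - 10201 = -1212 - 10201 = -11413$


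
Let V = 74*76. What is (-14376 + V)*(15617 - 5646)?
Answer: -87266192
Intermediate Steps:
V = 5624
(-14376 + V)*(15617 - 5646) = (-14376 + 5624)*(15617 - 5646) = -8752*9971 = -87266192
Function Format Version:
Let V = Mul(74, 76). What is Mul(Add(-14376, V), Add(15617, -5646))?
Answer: -87266192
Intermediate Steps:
V = 5624
Mul(Add(-14376, V), Add(15617, -5646)) = Mul(Add(-14376, 5624), Add(15617, -5646)) = Mul(-8752, 9971) = -87266192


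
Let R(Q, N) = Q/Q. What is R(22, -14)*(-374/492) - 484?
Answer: -119251/246 ≈ -484.76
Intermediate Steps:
R(Q, N) = 1
R(22, -14)*(-374/492) - 484 = 1*(-374/492) - 484 = 1*(-374*1/492) - 484 = 1*(-187/246) - 484 = -187/246 - 484 = -119251/246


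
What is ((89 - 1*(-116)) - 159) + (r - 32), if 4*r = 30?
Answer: 43/2 ≈ 21.500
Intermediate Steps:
r = 15/2 (r = (¼)*30 = 15/2 ≈ 7.5000)
((89 - 1*(-116)) - 159) + (r - 32) = ((89 - 1*(-116)) - 159) + (15/2 - 32) = ((89 + 116) - 159) - 49/2 = (205 - 159) - 49/2 = 46 - 49/2 = 43/2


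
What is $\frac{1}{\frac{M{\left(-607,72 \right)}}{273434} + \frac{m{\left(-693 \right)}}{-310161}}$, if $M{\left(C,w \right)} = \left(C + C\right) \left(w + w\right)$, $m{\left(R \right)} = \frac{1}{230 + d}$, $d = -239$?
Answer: $- \frac{381638532933}{243994837475} \approx -1.5641$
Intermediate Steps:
$m{\left(R \right)} = - \frac{1}{9}$ ($m{\left(R \right)} = \frac{1}{230 - 239} = \frac{1}{-9} = - \frac{1}{9}$)
$M{\left(C,w \right)} = 4 C w$ ($M{\left(C,w \right)} = 2 C 2 w = 4 C w$)
$\frac{1}{\frac{M{\left(-607,72 \right)}}{273434} + \frac{m{\left(-693 \right)}}{-310161}} = \frac{1}{\frac{4 \left(-607\right) 72}{273434} - \frac{1}{9 \left(-310161\right)}} = \frac{1}{\left(-174816\right) \frac{1}{273434} - - \frac{1}{2791449}} = \frac{1}{- \frac{87408}{136717} + \frac{1}{2791449}} = \frac{1}{- \frac{243994837475}{381638532933}} = - \frac{381638532933}{243994837475}$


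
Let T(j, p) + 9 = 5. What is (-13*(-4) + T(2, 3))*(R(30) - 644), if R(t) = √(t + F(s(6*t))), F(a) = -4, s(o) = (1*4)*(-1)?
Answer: -30912 + 48*√26 ≈ -30667.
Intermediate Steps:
s(o) = -4 (s(o) = 4*(-1) = -4)
T(j, p) = -4 (T(j, p) = -9 + 5 = -4)
R(t) = √(-4 + t) (R(t) = √(t - 4) = √(-4 + t))
(-13*(-4) + T(2, 3))*(R(30) - 644) = (-13*(-4) - 4)*(√(-4 + 30) - 644) = (52 - 4)*(√26 - 644) = 48*(-644 + √26) = -30912 + 48*√26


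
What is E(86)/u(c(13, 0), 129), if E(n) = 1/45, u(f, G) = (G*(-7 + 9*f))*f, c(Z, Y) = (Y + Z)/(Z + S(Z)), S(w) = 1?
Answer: 196/1433835 ≈ 0.00013670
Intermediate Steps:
c(Z, Y) = (Y + Z)/(1 + Z) (c(Z, Y) = (Y + Z)/(Z + 1) = (Y + Z)/(1 + Z))
u(f, G) = G*f*(-7 + 9*f)
E(n) = 1/45
E(86)/u(c(13, 0), 129) = 1/(45*((129*((0 + 13)/(1 + 13))*(-7 + 9*((0 + 13)/(1 + 13)))))) = 1/(45*((129*(13/14)*(-7 + 9*(13/14))))) = 1/(45*((129*(13/14)*(-7 + 117/14)))) = 1/(45*((129*(13/14)*(19/14)))) = 1/(45*(31863/196)) = (1/45)*(196/31863) = 196/1433835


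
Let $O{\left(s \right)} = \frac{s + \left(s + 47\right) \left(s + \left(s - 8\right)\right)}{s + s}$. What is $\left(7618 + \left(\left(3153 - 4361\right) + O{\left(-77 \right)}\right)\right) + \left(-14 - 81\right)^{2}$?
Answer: $\frac{2372207}{154} \approx 15404.0$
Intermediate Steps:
$O{\left(s \right)} = \frac{s + \left(-8 + 2 s\right) \left(47 + s\right)}{2 s}$ ($O{\left(s \right)} = \frac{s + \left(47 + s\right) \left(s + \left(-8 + s\right)\right)}{2 s} = \left(s + \left(47 + s\right) \left(-8 + 2 s\right)\right) \frac{1}{2 s} = \left(s + \left(-8 + 2 s\right) \left(47 + s\right)\right) \frac{1}{2 s} = \frac{s + \left(-8 + 2 s\right) \left(47 + s\right)}{2 s}$)
$\left(7618 + \left(\left(3153 - 4361\right) + O{\left(-77 \right)}\right)\right) + \left(-14 - 81\right)^{2} = \left(7618 + \left(\left(3153 - 4361\right) - \left(\frac{67}{2} - \frac{188}{77}\right)\right)\right) + \left(-14 - 81\right)^{2} = \left(7618 + \left(\left(3153 - 4361\right) - \frac{4783}{154}\right)\right) + \left(-95\right)^{2} = \left(7618 + \left(-1208 + \left(\frac{87}{2} - 77 + \frac{188}{77}\right)\right)\right) + 9025 = \left(7618 - \frac{190815}{154}\right) + 9025 = \frac{982357}{154} + 9025 = \frac{2372207}{154}$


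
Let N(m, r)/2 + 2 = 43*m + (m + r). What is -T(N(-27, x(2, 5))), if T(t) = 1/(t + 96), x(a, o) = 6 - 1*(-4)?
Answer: 1/2264 ≈ 0.00044170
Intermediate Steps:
x(a, o) = 10 (x(a, o) = 6 + 4 = 10)
N(m, r) = -4 + 2*r + 88*m (N(m, r) = -4 + 2*(43*m + (m + r)) = -4 + 2*(r + 44*m) = -4 + (2*r + 88*m) = -4 + 2*r + 88*m)
T(t) = 1/(96 + t)
-T(N(-27, x(2, 5))) = -1/(96 + (-4 + 2*10 + 88*(-27))) = -1/(96 + (-4 + 20 - 2376)) = -1/(96 - 2360) = -1/(-2264) = -1*(-1/2264) = 1/2264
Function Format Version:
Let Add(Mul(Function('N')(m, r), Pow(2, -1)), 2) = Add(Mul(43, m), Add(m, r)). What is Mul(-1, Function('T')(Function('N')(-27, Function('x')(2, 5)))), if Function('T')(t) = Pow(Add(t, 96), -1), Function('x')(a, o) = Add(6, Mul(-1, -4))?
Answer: Rational(1, 2264) ≈ 0.00044170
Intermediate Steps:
Function('x')(a, o) = 10 (Function('x')(a, o) = Add(6, 4) = 10)
Function('N')(m, r) = Add(-4, Mul(2, r), Mul(88, m)) (Function('N')(m, r) = Add(-4, Mul(2, Add(Mul(43, m), Add(m, r)))) = Add(-4, Mul(2, Add(r, Mul(44, m)))) = Add(-4, Add(Mul(2, r), Mul(88, m))) = Add(-4, Mul(2, r), Mul(88, m)))
Function('T')(t) = Pow(Add(96, t), -1)
Mul(-1, Function('T')(Function('N')(-27, Function('x')(2, 5)))) = Mul(-1, Pow(Add(96, Add(-4, Mul(2, 10), Mul(88, -27))), -1)) = Mul(-1, Pow(Add(96, Add(-4, 20, -2376)), -1)) = Mul(-1, Pow(Add(96, -2360), -1)) = Mul(-1, Pow(-2264, -1)) = Mul(-1, Rational(-1, 2264)) = Rational(1, 2264)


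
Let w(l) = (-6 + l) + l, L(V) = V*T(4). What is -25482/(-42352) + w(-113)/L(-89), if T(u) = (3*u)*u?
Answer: 3708899/5653992 ≈ 0.65598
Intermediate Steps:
T(u) = 3*u²
L(V) = 48*V (L(V) = V*(3*4²) = V*(3*16) = V*48 = 48*V)
w(l) = -6 + 2*l
-25482/(-42352) + w(-113)/L(-89) = -25482/(-42352) + (-6 + 2*(-113))/((48*(-89))) = -25482*(-1/42352) + (-6 - 226)/(-4272) = 12741/21176 - 232*(-1/4272) = 12741/21176 + 29/534 = 3708899/5653992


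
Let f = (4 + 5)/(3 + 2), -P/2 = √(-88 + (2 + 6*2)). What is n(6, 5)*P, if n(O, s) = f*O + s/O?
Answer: -349*I*√74/15 ≈ -200.15*I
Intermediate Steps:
P = -2*I*√74 (P = -2*√(-88 + (2 + 6*2)) = -2*√(-88 + (2 + 12)) = -2*√(-88 + 14) = -2*I*√74 ≈ -17.205*I)
f = 9/5 ≈ 1.8000
n(O, s) = 9*O/5 + s/O
n(6, 5)*P = ((9/5)*6 + 5/6)*(-2*I*√74) = (54/5 + 5*(⅙))*(-2*I*√74) = (54/5 + ⅚)*(-2*I*√74) = 349*(-2*I*√74)/30 = -349*I*√74/15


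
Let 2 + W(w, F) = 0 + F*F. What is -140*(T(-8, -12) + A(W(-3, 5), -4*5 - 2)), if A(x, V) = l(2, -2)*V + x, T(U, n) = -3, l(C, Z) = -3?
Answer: -12040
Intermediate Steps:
W(w, F) = -2 + F² (W(w, F) = -2 + (0 + F*F) = -2 + (0 + F²) = -2 + F²)
A(x, V) = x - 3*V (A(x, V) = -3*V + x = x - 3*V)
-140*(T(-8, -12) + A(W(-3, 5), -4*5 - 2)) = -140*(-3 + ((-2 + 5²) - 3*(-4*5 - 2))) = -140*(-3 + ((-2 + 25) - 3*(-20 - 2))) = -140*(-3 + (23 - 3*(-22))) = -140*(-3 + (23 + 66)) = -140*(-3 + 89) = -140*86 = -12040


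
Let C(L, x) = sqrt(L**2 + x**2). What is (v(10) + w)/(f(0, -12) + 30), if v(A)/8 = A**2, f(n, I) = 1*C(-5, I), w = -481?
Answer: 319/43 ≈ 7.4186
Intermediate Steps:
f(n, I) = sqrt(25 + I**2) (f(n, I) = 1*sqrt((-5)**2 + I**2) = 1*sqrt(25 + I**2) = sqrt(25 + I**2))
v(A) = 8*A**2
(v(10) + w)/(f(0, -12) + 30) = (8*10**2 - 481)/(sqrt(25 + (-12)**2) + 30) = (8*100 - 481)/(sqrt(25 + 144) + 30) = (800 - 481)/(sqrt(169) + 30) = 319/(13 + 30) = 319/43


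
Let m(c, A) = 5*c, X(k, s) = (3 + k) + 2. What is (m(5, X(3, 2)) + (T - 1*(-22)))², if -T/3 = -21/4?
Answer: 63001/16 ≈ 3937.6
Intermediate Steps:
X(k, s) = 5 + k
T = 63/4 (T = -(-63)/4 = -3*(-21/4) = 63/4 ≈ 15.750)
(m(5, X(3, 2)) + (T - 1*(-22)))² = (5*5 + (63/4 - 1*(-22)))² = (25 + (63/4 + 22))² = (25 + 151/4)² = (251/4)² = 63001/16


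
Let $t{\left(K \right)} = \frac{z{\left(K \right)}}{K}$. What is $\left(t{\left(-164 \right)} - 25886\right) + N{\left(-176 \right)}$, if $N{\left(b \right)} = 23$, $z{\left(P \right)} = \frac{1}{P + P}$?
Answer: $- \frac{1391222495}{53792} \approx -25863.0$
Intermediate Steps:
$z{\left(P \right)} = \frac{1}{2 P}$
$t{\left(K \right)} = \frac{1}{2 K^{2}}$ ($t{\left(K \right)} = \frac{\frac{1}{2} \frac{1}{K}}{K} = \frac{1}{2 K^{2}}$)
$\left(t{\left(-164 \right)} - 25886\right) + N{\left(-176 \right)} = \left(\frac{1}{2 \cdot 26896} - 25886\right) + 23 = \left(\frac{1}{2} \cdot \frac{1}{26896} - 25886\right) + 23 = \left(\frac{1}{53792} - 25886\right) + 23 = - \frac{1392459711}{53792} + 23 = - \frac{1391222495}{53792}$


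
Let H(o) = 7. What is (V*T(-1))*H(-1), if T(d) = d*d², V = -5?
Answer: 35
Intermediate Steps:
T(d) = d³
(V*T(-1))*H(-1) = -5*(-1)³*7 = -5*(-1)*7 = 5*7 = 35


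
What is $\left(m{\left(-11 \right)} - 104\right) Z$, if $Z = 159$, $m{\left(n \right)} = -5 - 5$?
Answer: $-18126$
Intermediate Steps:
$m{\left(n \right)} = -10$
$\left(m{\left(-11 \right)} - 104\right) Z = \left(-10 - 104\right) 159 = \left(-114\right) 159 = -18126$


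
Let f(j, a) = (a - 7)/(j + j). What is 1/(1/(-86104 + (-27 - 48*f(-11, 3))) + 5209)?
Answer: 947537/4935720222 ≈ 0.00019198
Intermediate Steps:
f(j, a) = (-7 + a)/(2*j) (f(j, a) = (-7 + a)/((2*j)) = (-7 + a)*(1/(2*j)) = (-7 + a)/(2*j))
1/(1/(-86104 + (-27 - 48*f(-11, 3))) + 5209) = 1/(1/(-86104 + (-27 - 24*(-7 + 3)/(-11))) + 5209) = 1/(1/(-86104 + (-27 - 24*(-1)*(-4)/11)) + 5209) = 1/(1/(-86104 + (-27 - 48*2/11)) + 5209) = 1/(1/(-86104 + (-27 - 96/11)) + 5209) = 1/(1/(-86104 - 393/11) + 5209) = 1/(1/(-947537/11) + 5209) = 1/(-11/947537 + 5209) = 1/(4935720222/947537) = 947537/4935720222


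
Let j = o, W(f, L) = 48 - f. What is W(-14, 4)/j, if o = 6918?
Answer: 31/3459 ≈ 0.0089621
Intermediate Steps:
j = 6918
W(-14, 4)/j = (48 - 1*(-14))/6918 = (48 + 14)*(1/6918) = 62*(1/6918) = 31/3459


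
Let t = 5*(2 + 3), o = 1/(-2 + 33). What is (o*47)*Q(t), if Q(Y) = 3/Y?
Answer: 141/775 ≈ 0.18194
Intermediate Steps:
o = 1/31 ≈ 0.032258
t = 25 (t = 5*5 = 25)
(o*47)*Q(t) = ((1/31)*47)*(3/25) = 47*(3*(1/25))/31 = (47/31)*(3/25) = 141/775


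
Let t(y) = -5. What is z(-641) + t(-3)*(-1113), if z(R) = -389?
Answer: 5176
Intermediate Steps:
z(-641) + t(-3)*(-1113) = -389 - 5*(-1113) = -389 + 5565 = 5176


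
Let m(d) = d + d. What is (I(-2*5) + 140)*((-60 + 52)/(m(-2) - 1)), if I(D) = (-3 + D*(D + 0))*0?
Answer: 224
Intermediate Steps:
m(d) = 2*d
I(D) = 0 (I(D) = (-3 + D*D)*0 = (-3 + D²)*0 = 0)
(I(-2*5) + 140)*((-60 + 52)/(m(-2) - 1)) = (0 + 140)*((-60 + 52)/(2*(-2) - 1)) = 140*(-8/(-4 - 1)) = 140*(-8/(-5)) = 140*(-8*(-⅕)) = 140*(8/5) = 224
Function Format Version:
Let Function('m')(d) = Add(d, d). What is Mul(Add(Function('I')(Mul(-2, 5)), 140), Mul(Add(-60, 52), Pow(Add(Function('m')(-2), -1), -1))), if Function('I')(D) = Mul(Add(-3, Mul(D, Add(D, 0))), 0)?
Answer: 224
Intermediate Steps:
Function('m')(d) = Mul(2, d)
Function('I')(D) = 0 (Function('I')(D) = Mul(Add(-3, Mul(D, D)), 0) = Mul(Add(-3, Pow(D, 2)), 0) = 0)
Mul(Add(Function('I')(Mul(-2, 5)), 140), Mul(Add(-60, 52), Pow(Add(Function('m')(-2), -1), -1))) = Mul(Add(0, 140), Mul(Add(-60, 52), Pow(Add(Mul(2, -2), -1), -1))) = Mul(140, Mul(-8, Pow(Add(-4, -1), -1))) = Mul(140, Mul(-8, Pow(-5, -1))) = Mul(140, Mul(-8, Rational(-1, 5))) = Mul(140, Rational(8, 5)) = 224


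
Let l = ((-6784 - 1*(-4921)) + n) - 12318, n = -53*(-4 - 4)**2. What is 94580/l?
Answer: -94580/17573 ≈ -5.3821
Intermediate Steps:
n = -3392 (n = -53*(-8)**2 = -53*64 = -3392)
l = -17573 (l = ((-6784 - 1*(-4921)) - 3392) - 12318 = ((-6784 + 4921) - 3392) - 12318 = (-1863 - 3392) - 12318 = -5255 - 12318 = -17573)
94580/l = 94580/(-17573) = 94580*(-1/17573) = -94580/17573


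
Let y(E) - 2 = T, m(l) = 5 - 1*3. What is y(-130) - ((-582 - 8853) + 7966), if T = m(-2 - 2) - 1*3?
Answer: 1470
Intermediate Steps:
m(l) = 2 (m(l) = 5 - 3 = 2)
T = -1 (T = 2 - 1*3 = 2 - 3 = -1)
y(E) = 1 (y(E) = 2 - 1 = 1)
y(-130) - ((-582 - 8853) + 7966) = 1 - ((-582 - 8853) + 7966) = 1 - (-9435 + 7966) = 1 - 1*(-1469) = 1 + 1469 = 1470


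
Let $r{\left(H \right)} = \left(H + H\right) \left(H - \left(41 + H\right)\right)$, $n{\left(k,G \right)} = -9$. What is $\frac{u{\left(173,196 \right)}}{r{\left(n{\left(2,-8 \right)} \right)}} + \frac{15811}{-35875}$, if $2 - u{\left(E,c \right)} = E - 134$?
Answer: $- \frac{316973}{645750} \approx -0.49086$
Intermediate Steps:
$u{\left(E,c \right)} = 136 - E$ ($u{\left(E,c \right)} = 2 - \left(E - 134\right) = 2 - \left(-134 + E\right) = 136 - E$)
$r{\left(H \right)} = - 82 H$ ($r{\left(H \right)} = 2 H \left(-41\right) = - 82 H$)
$\frac{u{\left(173,196 \right)}}{r{\left(n{\left(2,-8 \right)} \right)}} + \frac{15811}{-35875} = \frac{136 - 173}{\left(-82\right) \left(-9\right)} + \frac{15811}{-35875} = \frac{136 - 173}{738} + 15811 \left(- \frac{1}{35875}\right) = \left(-37\right) \frac{1}{738} - \frac{15811}{35875} = - \frac{37}{738} - \frac{15811}{35875} = - \frac{316973}{645750}$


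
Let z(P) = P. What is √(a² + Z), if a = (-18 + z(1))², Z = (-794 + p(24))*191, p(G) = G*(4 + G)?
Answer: 3*√6691 ≈ 245.40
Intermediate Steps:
Z = -23302 (Z = (-794 + 24*(4 + 24))*191 = (-794 + 24*28)*191 = (-794 + 672)*191 = -122*191 = -23302)
a = 289 (a = (-18 + 1)² = (-17)² = 289)
√(a² + Z) = √(289² - 23302) = √(83521 - 23302) = √60219 = 3*√6691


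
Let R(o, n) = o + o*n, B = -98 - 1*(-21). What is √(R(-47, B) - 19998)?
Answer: I*√16426 ≈ 128.16*I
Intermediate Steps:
B = -77 (B = -98 + 21 = -77)
R(o, n) = o + n*o
√(R(-47, B) - 19998) = √(-47*(1 - 77) - 19998) = √(-47*(-76) - 19998) = √(3572 - 19998) = √(-16426) = I*√16426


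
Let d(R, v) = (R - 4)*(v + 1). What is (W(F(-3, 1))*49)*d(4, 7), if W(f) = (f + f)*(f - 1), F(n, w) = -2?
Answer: 0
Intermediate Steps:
d(R, v) = (1 + v)*(-4 + R) (d(R, v) = (-4 + R)*(1 + v) = (1 + v)*(-4 + R))
W(f) = 2*f*(-1 + f) (W(f) = (2*f)*(-1 + f) = 2*f*(-1 + f))
(W(F(-3, 1))*49)*d(4, 7) = ((2*(-2)*(-1 - 2))*49)*(-4 + 4 - 4*7 + 4*7) = ((2*(-2)*(-3))*49)*(-4 + 4 - 28 + 28) = (12*49)*0 = 588*0 = 0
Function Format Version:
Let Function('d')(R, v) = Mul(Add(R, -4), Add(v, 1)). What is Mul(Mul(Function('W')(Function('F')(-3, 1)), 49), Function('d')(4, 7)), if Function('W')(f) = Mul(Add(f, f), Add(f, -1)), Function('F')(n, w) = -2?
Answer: 0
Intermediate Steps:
Function('d')(R, v) = Mul(Add(1, v), Add(-4, R)) (Function('d')(R, v) = Mul(Add(-4, R), Add(1, v)) = Mul(Add(1, v), Add(-4, R)))
Function('W')(f) = Mul(2, f, Add(-1, f)) (Function('W')(f) = Mul(Mul(2, f), Add(-1, f)) = Mul(2, f, Add(-1, f)))
Mul(Mul(Function('W')(Function('F')(-3, 1)), 49), Function('d')(4, 7)) = Mul(Mul(Mul(2, -2, Add(-1, -2)), 49), Add(-4, 4, Mul(-4, 7), Mul(4, 7))) = Mul(Mul(Mul(2, -2, -3), 49), Add(-4, 4, -28, 28)) = Mul(Mul(12, 49), 0) = Mul(588, 0) = 0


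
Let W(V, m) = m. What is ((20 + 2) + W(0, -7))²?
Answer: 225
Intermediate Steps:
((20 + 2) + W(0, -7))² = ((20 + 2) - 7)² = (22 - 7)² = 15² = 225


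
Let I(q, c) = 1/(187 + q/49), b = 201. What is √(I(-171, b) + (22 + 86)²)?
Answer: √58944098194/2248 ≈ 108.00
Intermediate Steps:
I(q, c) = 1/(187 + q/49) (I(q, c) = 1/(187 + q*(1/49)) = 1/(187 + q/49))
√(I(-171, b) + (22 + 86)²) = √(49/(9163 - 171) + (22 + 86)²) = √(49/8992 + 108²) = √(49*(1/8992) + 11664) = √(49/8992 + 11664) = √(104882737/8992) = √58944098194/2248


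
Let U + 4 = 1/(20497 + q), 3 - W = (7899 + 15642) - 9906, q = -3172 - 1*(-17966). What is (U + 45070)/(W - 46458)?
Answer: -1590424207/2120636190 ≈ -0.74998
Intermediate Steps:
q = 14794 (q = -3172 + 17966 = 14794)
W = -13632 (W = 3 - ((7899 + 15642) - 9906) = 3 - (23541 - 9906) = 3 - 1*13635 = 3 - 13635 = -13632)
U = -141163/35291 (U = -4 + 1/(20497 + 14794) = -4 + 1/35291 = -141163/35291 ≈ -4.0000)
(U + 45070)/(W - 46458) = (-141163/35291 + 45070)/(-13632 - 46458) = (1590424207/35291)/(-60090) = (1590424207/35291)*(-1/60090) = -1590424207/2120636190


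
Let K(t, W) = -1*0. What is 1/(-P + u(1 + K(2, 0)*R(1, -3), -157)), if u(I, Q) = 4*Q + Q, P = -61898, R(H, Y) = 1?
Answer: 1/61113 ≈ 1.6363e-5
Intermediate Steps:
K(t, W) = 0
u(I, Q) = 5*Q
1/(-P + u(1 + K(2, 0)*R(1, -3), -157)) = 1/(-1*(-61898) + 5*(-157)) = 1/(61898 - 785) = 1/61113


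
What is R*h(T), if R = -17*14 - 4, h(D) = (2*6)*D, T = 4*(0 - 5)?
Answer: 58080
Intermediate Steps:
T = -20 (T = 4*(-5) = -20)
h(D) = 12*D
R = -242 (R = -238 - 4 = -242)
R*h(T) = -2904*(-20) = -242*(-240) = 58080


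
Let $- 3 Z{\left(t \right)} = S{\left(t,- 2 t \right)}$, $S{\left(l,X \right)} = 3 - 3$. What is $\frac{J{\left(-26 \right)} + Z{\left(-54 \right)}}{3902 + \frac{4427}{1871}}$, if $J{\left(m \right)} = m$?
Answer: $- \frac{48646}{7305069} \approx -0.0066592$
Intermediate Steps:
$S{\left(l,X \right)} = 0$
$Z{\left(t \right)} = 0$ ($Z{\left(t \right)} = \left(- \frac{1}{3}\right) 0 = 0$)
$\frac{J{\left(-26 \right)} + Z{\left(-54 \right)}}{3902 + \frac{4427}{1871}} = \frac{-26 + 0}{3902 + \frac{4427}{1871}} = - \frac{26}{3902 + 4427 \cdot \frac{1}{1871}} = - \frac{26}{3902 + \frac{4427}{1871}} = - \frac{26}{\frac{7305069}{1871}} = \left(-26\right) \frac{1871}{7305069} = - \frac{48646}{7305069}$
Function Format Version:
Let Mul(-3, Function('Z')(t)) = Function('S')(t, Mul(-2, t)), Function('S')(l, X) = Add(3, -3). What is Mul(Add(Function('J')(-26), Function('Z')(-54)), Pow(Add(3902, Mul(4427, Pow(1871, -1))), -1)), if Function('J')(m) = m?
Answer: Rational(-48646, 7305069) ≈ -0.0066592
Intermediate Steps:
Function('S')(l, X) = 0
Function('Z')(t) = 0 (Function('Z')(t) = Mul(Rational(-1, 3), 0) = 0)
Mul(Add(Function('J')(-26), Function('Z')(-54)), Pow(Add(3902, Mul(4427, Pow(1871, -1))), -1)) = Mul(Add(-26, 0), Pow(Add(3902, Mul(4427, Pow(1871, -1))), -1)) = Mul(-26, Pow(Add(3902, Mul(4427, Rational(1, 1871))), -1)) = Mul(-26, Pow(Add(3902, Rational(4427, 1871)), -1)) = Mul(-26, Pow(Rational(7305069, 1871), -1)) = Mul(-26, Rational(1871, 7305069)) = Rational(-48646, 7305069)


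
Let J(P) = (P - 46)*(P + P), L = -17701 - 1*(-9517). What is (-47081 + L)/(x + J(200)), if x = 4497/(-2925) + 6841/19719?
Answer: -354175423875/394766750398 ≈ -0.89718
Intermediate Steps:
L = -8184 (L = -17701 + 9517 = -8184)
J(P) = 2*P*(-46 + P) (J(P) = (-46 + P)*(2*P) = 2*P*(-46 + P))
x = -7629602/6408675 (x = 4497*(-1/2925) + 6841*(1/19719) = -1499/975 + 6841/19719 = -7629602/6408675 ≈ -1.1905)
(-47081 + L)/(x + J(200)) = (-47081 - 8184)/(-7629602/6408675 + 2*200*(-46 + 200)) = -55265/(-7629602/6408675 + 2*200*154) = -55265/(-7629602/6408675 + 61600) = -55265/394766750398/6408675 = -55265*6408675/394766750398 = -354175423875/394766750398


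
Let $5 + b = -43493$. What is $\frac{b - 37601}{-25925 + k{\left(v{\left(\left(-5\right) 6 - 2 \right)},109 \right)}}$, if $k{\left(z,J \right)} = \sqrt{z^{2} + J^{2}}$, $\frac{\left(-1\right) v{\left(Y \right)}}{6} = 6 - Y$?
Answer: $\frac{140166105}{44802784} + \frac{27033 \sqrt{63865}}{224013920} \approx 3.159$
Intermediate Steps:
$v{\left(Y \right)} = -36 + 6 Y$ ($v{\left(Y \right)} = - 6 \left(6 - Y\right) = -36 + 6 Y$)
$b = -43498$ ($b = -5 - 43493 = -43498$)
$k{\left(z,J \right)} = \sqrt{J^{2} + z^{2}}$
$\frac{b - 37601}{-25925 + k{\left(v{\left(\left(-5\right) 6 - 2 \right)},109 \right)}} = \frac{-43498 - 37601}{-25925 + \sqrt{109^{2} + \left(-36 + 6 \left(\left(-5\right) 6 - 2\right)\right)^{2}}} = - \frac{81099}{-25925 + \sqrt{11881 + \left(-36 + 6 \left(-30 - 2\right)\right)^{2}}} = - \frac{81099}{-25925 + \sqrt{11881 + \left(-36 + 6 \left(-32\right)\right)^{2}}} = - \frac{81099}{-25925 + \sqrt{11881 + \left(-36 - 192\right)^{2}}} = - \frac{81099}{-25925 + \sqrt{11881 + \left(-228\right)^{2}}} = - \frac{81099}{-25925 + \sqrt{11881 + 51984}} = - \frac{81099}{-25925 + \sqrt{63865}}$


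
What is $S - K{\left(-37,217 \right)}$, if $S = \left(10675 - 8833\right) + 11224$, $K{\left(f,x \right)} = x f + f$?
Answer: $21132$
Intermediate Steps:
$K{\left(f,x \right)} = f + f x$ ($K{\left(f,x \right)} = f x + f = f + f x$)
$S = 13066$ ($S = 1842 + 11224 = 13066$)
$S - K{\left(-37,217 \right)} = 13066 - - 37 \left(1 + 217\right) = 13066 - \left(-37\right) 218 = 13066 - -8066 = 13066 + 8066 = 21132$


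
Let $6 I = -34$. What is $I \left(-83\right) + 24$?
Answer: $\frac{1483}{3} \approx 494.33$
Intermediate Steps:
$I = - \frac{17}{3}$ ($I = \frac{1}{6} \left(-34\right) = - \frac{17}{3} \approx -5.6667$)
$I \left(-83\right) + 24 = \left(- \frac{17}{3}\right) \left(-83\right) + 24 = \frac{1411}{3} + 24 = \frac{1483}{3}$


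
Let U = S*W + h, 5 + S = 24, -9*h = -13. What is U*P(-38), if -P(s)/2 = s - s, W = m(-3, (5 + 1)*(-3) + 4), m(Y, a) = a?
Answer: 0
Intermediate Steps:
h = 13/9 (h = -1/9*(-13) = 13/9 ≈ 1.4444)
W = -14 (W = (5 + 1)*(-3) + 4 = 6*(-3) + 4 = -18 + 4 = -14)
S = 19 (S = -5 + 24 = 19)
P(s) = 0 (P(s) = -2*(s - s) = -2*0 = 0)
U = -2381/9 (U = 19*(-14) + 13/9 = -266 + 13/9 = -2381/9 ≈ -264.56)
U*P(-38) = -2381/9*0 = 0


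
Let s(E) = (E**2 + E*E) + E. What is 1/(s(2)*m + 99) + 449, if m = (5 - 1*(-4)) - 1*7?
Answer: 53432/119 ≈ 449.01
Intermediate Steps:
s(E) = E + 2*E**2 (s(E) = (E**2 + E**2) + E = 2*E**2 + E = E + 2*E**2)
m = 2 (m = (5 + 4) - 7 = 9 - 7 = 2)
1/(s(2)*m + 99) + 449 = 1/((2*(1 + 2*2))*2 + 99) + 449 = 1/((2*(1 + 4))*2 + 99) + 449 = 1/((2*5)*2 + 99) + 449 = 1/(10*2 + 99) + 449 = 1/(20 + 99) + 449 = 1/119 + 449 = 53432/119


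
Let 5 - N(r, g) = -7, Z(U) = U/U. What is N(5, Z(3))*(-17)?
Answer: -204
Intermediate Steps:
Z(U) = 1
N(r, g) = 12 (N(r, g) = 5 - 1*(-7) = 5 + 7 = 12)
N(5, Z(3))*(-17) = 12*(-17) = -204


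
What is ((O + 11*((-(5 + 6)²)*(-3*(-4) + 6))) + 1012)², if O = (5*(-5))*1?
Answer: 527666841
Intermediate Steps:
O = -25 (O = -25*1 = -25)
((O + 11*((-(5 + 6)²)*(-3*(-4) + 6))) + 1012)² = ((-25 + 11*((-(5 + 6)²)*(-3*(-4) + 6))) + 1012)² = ((-25 + 11*((-1*11²)*(12 + 6))) + 1012)² = ((-25 + 11*(-1*121*18)) + 1012)² = ((-25 + 11*(-121*18)) + 1012)² = ((-25 + 11*(-2178)) + 1012)² = ((-25 - 23958) + 1012)² = (-23983 + 1012)² = (-22971)² = 527666841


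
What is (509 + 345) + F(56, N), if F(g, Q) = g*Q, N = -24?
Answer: -490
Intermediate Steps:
F(g, Q) = Q*g
(509 + 345) + F(56, N) = (509 + 345) - 24*56 = 854 - 1344 = -490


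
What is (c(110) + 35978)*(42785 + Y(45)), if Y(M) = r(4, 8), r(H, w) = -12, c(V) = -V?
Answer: 1534181964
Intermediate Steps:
Y(M) = -12
(c(110) + 35978)*(42785 + Y(45)) = (-1*110 + 35978)*(42785 - 12) = (-110 + 35978)*42773 = 35868*42773 = 1534181964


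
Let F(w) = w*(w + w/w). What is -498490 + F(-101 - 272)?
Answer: -359734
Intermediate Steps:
F(w) = w*(1 + w) (F(w) = w*(w + 1) = w*(1 + w))
-498490 + F(-101 - 272) = -498490 + (-101 - 272)*(1 + (-101 - 272)) = -498490 - 373*(1 - 373) = -498490 - 373*(-372) = -498490 + 138756 = -359734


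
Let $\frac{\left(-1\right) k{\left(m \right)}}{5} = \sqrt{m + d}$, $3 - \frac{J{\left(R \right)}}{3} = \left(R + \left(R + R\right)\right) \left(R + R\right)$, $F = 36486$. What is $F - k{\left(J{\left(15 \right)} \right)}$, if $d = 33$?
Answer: $36486 + 10 i \sqrt{1002} \approx 36486.0 + 316.54 i$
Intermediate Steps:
$J{\left(R \right)} = 9 - 18 R^{2}$ ($J{\left(R \right)} = 9 - 3 \left(R + \left(R + R\right)\right) \left(R + R\right) = 9 - 3 \left(R + 2 R\right) 2 R = 9 - 3 \cdot 3 R 2 R = 9 - 3 \cdot 6 R^{2} = 9 - 18 R^{2}$)
$k{\left(m \right)} = - 5 \sqrt{33 + m}$ ($k{\left(m \right)} = - 5 \sqrt{m + 33} = - 5 \sqrt{33 + m}$)
$F - k{\left(J{\left(15 \right)} \right)} = 36486 - - 5 \sqrt{33 + \left(9 - 18 \cdot 15^{2}\right)} = 36486 - - 5 \sqrt{33 + \left(9 - 4050\right)} = 36486 - - 5 \sqrt{33 - 4041} = 36486 - - 5 \sqrt{-4008} = 36486 - - 5 \cdot 2 i \sqrt{1002} = 36486 - - 10 i \sqrt{1002} = 36486 + 10 i \sqrt{1002}$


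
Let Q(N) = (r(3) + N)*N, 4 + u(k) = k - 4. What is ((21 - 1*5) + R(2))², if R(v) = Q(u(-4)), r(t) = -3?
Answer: 38416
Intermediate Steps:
u(k) = -8 + k (u(k) = -4 + (k - 4) = -4 + (-4 + k) = -8 + k)
Q(N) = N*(-3 + N) (Q(N) = (-3 + N)*N = N*(-3 + N))
R(v) = 180 (R(v) = (-8 - 4)*(-3 + (-8 - 4)) = -12*(-3 - 12) = -12*(-15) = 180)
((21 - 1*5) + R(2))² = ((21 - 1*5) + 180)² = ((21 - 5) + 180)² = (16 + 180)² = 196² = 38416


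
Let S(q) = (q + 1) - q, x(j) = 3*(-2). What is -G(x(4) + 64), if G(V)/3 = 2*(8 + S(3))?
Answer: -54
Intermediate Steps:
x(j) = -6
S(q) = 1 (S(q) = (1 + q) - q = 1)
G(V) = 54 (G(V) = 3*(2*(8 + 1)) = 3*(2*9) = 3*18 = 54)
-G(x(4) + 64) = -1*54 = -54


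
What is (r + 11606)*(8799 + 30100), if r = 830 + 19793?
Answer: 1253675871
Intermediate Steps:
r = 20623
(r + 11606)*(8799 + 30100) = (20623 + 11606)*(8799 + 30100) = 32229*38899 = 1253675871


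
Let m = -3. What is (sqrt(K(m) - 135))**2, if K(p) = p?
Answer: -138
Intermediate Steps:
(sqrt(K(m) - 135))**2 = (sqrt(-3 - 135))**2 = (sqrt(-138))**2 = (I*sqrt(138))**2 = -138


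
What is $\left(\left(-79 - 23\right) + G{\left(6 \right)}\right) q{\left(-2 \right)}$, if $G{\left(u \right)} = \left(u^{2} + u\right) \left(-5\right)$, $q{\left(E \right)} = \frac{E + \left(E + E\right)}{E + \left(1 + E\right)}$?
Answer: $-624$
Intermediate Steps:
$q{\left(E \right)} = \frac{3 E}{1 + 2 E}$ ($q{\left(E \right)} = \frac{E + 2 E}{1 + 2 E} = \frac{3 E}{1 + 2 E}$)
$G{\left(u \right)} = - 5 u - 5 u^{2}$ ($G{\left(u \right)} = \left(u + u^{2}\right) \left(-5\right) = - 5 u - 5 u^{2}$)
$\left(\left(-79 - 23\right) + G{\left(6 \right)}\right) q{\left(-2 \right)} = \left(\left(-79 - 23\right) - 30 \left(1 + 6\right)\right) 3 \left(-2\right) \frac{1}{1 + 2 \left(-2\right)} = \left(-102 - 30 \cdot 7\right) 3 \left(-2\right) \frac{1}{1 - 4} = \left(-102 - 210\right) 3 \left(-2\right) \frac{1}{-3} = - 312 \cdot 3 \left(-2\right) \left(- \frac{1}{3}\right) = \left(-312\right) 2 = -624$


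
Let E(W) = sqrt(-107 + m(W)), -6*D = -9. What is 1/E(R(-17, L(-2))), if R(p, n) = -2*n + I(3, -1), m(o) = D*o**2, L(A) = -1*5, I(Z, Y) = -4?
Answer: -I*sqrt(53)/53 ≈ -0.13736*I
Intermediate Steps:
D = 3/2 (D = -1/6*(-9) = 3/2 ≈ 1.5000)
L(A) = -5
m(o) = 3*o**2/2
R(p, n) = -4 - 2*n (R(p, n) = -2*n - 4 = -4 - 2*n)
E(W) = sqrt(-107 + 3*W**2/2)
1/E(R(-17, L(-2))) = 1/(sqrt(-428 + 6*(-4 - 2*(-5))**2)/2) = 1/(sqrt(-428 + 6*(-4 + 10)**2)/2) = 1/(sqrt(-428 + 6*6**2)/2) = 1/(sqrt(-428 + 6*36)/2) = 1/(sqrt(-428 + 216)/2) = 1/(sqrt(-212)/2) = 1/((2*I*sqrt(53))/2) = 1/(I*sqrt(53)) = -I*sqrt(53)/53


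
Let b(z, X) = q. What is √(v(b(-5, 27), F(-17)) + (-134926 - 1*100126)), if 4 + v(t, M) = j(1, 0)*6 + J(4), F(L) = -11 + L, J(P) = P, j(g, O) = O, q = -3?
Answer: 2*I*√58763 ≈ 484.82*I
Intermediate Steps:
b(z, X) = -3
v(t, M) = 0 (v(t, M) = -4 + (0*6 + 4) = -4 + (0 + 4) = -4 + 4 = 0)
√(v(b(-5, 27), F(-17)) + (-134926 - 1*100126)) = √(0 + (-134926 - 1*100126)) = √(0 + (-134926 - 100126)) = √(0 - 235052) = √(-235052) = 2*I*√58763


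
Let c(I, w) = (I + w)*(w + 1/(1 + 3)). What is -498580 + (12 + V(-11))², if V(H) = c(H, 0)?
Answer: -7975911/16 ≈ -4.9849e+5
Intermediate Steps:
c(I, w) = (¼ + w)*(I + w) (c(I, w) = (I + w)*(w + 1/4) = (I + w)*(w + ¼) = (I + w)*(¼ + w) = (¼ + w)*(I + w))
V(H) = H/4 (V(H) = 0² + H/4 + (¼)*0 + H*0 = 0 + H/4 + 0 + 0 = H/4)
-498580 + (12 + V(-11))² = -498580 + (12 + (¼)*(-11))² = -498580 + (12 - 11/4)² = -498580 + (37/4)² = -498580 + 1369/16 = -7975911/16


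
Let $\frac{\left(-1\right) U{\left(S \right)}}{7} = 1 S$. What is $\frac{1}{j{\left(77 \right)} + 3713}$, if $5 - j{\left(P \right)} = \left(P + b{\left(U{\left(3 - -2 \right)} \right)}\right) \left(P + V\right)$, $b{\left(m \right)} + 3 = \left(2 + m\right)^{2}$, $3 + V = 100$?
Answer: $- \frac{1}{198644} \approx -5.0341 \cdot 10^{-6}$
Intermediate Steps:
$V = 97$ ($V = -3 + 100 = 97$)
$U{\left(S \right)} = - 7 S$ ($U{\left(S \right)} = - 7 \cdot 1 S = - 7 S$)
$b{\left(m \right)} = -3 + \left(2 + m\right)^{2}$
$j{\left(P \right)} = 5 - \left(97 + P\right) \left(1086 + P\right)$ ($j{\left(P \right)} = 5 - \left(P - \left(3 - \left(2 - 7 \left(3 - -2\right)\right)^{2}\right)\right) \left(P + 97\right) = 5 - \left(P - \left(3 - \left(2 - 7 \left(3 + 2\right)\right)^{2}\right)\right) \left(97 + P\right) = 5 - \left(P - \left(3 - \left(2 - 35\right)^{2}\right)\right) \left(97 + P\right) = 5 - \left(P - \left(3 - \left(-33\right)^{2}\right)\right) \left(97 + P\right) = 5 - \left(P + \left(-3 + 1089\right)\right) \left(97 + P\right) = 5 - \left(P + 1086\right) \left(97 + P\right) = 5 - \left(1086 + P\right) \left(97 + P\right) = 5 - \left(97 + P\right) \left(1086 + P\right)$)
$\frac{1}{j{\left(77 \right)} + 3713} = \frac{1}{\left(-105337 - 77^{2} - 91091\right) + 3713} = \frac{1}{\left(-105337 - 5929 - 91091\right) + 3713} = \frac{1}{-202357 + 3713} = \frac{1}{-198644} = - \frac{1}{198644}$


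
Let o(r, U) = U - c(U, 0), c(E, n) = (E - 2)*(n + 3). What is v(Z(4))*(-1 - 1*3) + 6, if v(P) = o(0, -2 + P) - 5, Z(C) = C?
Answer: 18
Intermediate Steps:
c(E, n) = (-2 + E)*(3 + n)
o(r, U) = 6 - 2*U (o(r, U) = U - (-6 - 2*0 + 3*U + U*0) = U - (-6 + 0 + 3*U + 0) = U - (-6 + 3*U) = U + (6 - 3*U) = 6 - 2*U)
v(P) = 5 - 2*P (v(P) = (6 - 2*(-2 + P)) - 5 = (6 + (4 - 2*P)) - 5 = (10 - 2*P) - 5 = 5 - 2*P)
v(Z(4))*(-1 - 1*3) + 6 = (5 - 2*4)*(-1 - 1*3) + 6 = (5 - 8)*(-1 - 3) + 6 = -3*(-4) + 6 = 12 + 6 = 18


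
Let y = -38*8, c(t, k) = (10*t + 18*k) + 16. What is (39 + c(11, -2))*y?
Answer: -39216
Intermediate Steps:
c(t, k) = 16 + 10*t + 18*k
y = -304
(39 + c(11, -2))*y = (39 + (16 + 10*11 + 18*(-2)))*(-304) = (39 + (16 + 110 - 36))*(-304) = (39 + 90)*(-304) = 129*(-304) = -39216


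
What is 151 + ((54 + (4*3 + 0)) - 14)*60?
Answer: 3271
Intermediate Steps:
151 + ((54 + (4*3 + 0)) - 14)*60 = 151 + ((54 + (12 + 0)) - 14)*60 = 151 + ((54 + 12) - 14)*60 = 151 + (66 - 14)*60 = 151 + 52*60 = 151 + 3120 = 3271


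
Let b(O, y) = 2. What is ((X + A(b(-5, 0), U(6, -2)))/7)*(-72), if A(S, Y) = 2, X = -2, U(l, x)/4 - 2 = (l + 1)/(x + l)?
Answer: 0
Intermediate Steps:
U(l, x) = 8 + 4*(1 + l)/(l + x) (U(l, x) = 8 + 4*((l + 1)/(x + l)) = 8 + 4*((1 + l)/(l + x)) = 8 + 4*(1 + l)/(l + x))
((X + A(b(-5, 0), U(6, -2)))/7)*(-72) = ((-2 + 2)/7)*(-72) = (0*(⅐))*(-72) = 0*(-72) = 0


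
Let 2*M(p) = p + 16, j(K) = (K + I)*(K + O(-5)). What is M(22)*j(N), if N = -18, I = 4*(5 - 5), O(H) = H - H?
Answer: 6156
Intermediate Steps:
O(H) = 0
I = 0 (I = 4*0 = 0)
j(K) = K² (j(K) = (K + 0)*(K + 0) = K*K = K²)
M(p) = 8 + p/2 (M(p) = (p + 16)/2 = (16 + p)/2 = 8 + p/2)
M(22)*j(N) = (8 + (½)*22)*(-18)² = (8 + 11)*324 = 19*324 = 6156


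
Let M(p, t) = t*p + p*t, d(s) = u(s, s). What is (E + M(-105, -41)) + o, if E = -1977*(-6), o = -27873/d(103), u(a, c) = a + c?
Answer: 4189359/206 ≈ 20337.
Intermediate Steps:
d(s) = 2*s (d(s) = s + s = 2*s)
M(p, t) = 2*p*t (M(p, t) = p*t + p*t = 2*p*t)
o = -27873/206 (o = -27873/(2*103) = -27873/206 ≈ -135.31)
E = 11862
(E + M(-105, -41)) + o = (11862 + 2*(-105)*(-41)) - 27873/206 = (11862 + 8610) - 27873/206 = 20472 - 27873/206 = 4189359/206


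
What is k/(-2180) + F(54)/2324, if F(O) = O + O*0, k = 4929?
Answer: -2834319/1266580 ≈ -2.2378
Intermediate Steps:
F(O) = O (F(O) = O + 0 = O)
k/(-2180) + F(54)/2324 = 4929/(-2180) + 54/2324 = 4929*(-1/2180) + 54*(1/2324) = -4929/2180 + 27/1162 = -2834319/1266580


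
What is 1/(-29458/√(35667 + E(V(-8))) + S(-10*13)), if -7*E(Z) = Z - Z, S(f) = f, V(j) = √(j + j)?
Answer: 178335/10192364 - 3399*√3963/10192364 ≈ -0.0034967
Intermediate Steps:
V(j) = √2*√j (V(j) = √(2*j) = √2*√j)
E(Z) = 0 (E(Z) = -(Z - Z)/7 = -⅐*0 = 0)
1/(-29458/√(35667 + E(V(-8))) + S(-10*13)) = 1/(-29458/√(35667 + 0) - 10*13) = 1/(-29458*√3963/11889 - 130) = 1/(-130 - 29458*√3963/11889)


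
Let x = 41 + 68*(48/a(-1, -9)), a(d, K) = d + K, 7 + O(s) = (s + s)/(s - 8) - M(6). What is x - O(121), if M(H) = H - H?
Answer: -158506/565 ≈ -280.54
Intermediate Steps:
M(H) = 0
O(s) = -7 + 2*s/(-8 + s) (O(s) = -7 + ((s + s)/(s - 8) - 1*0) = -7 + ((2*s)/(-8 + s) + 0) = -7 + (2*s/(-8 + s) + 0) = -7 + 2*s/(-8 + s))
a(d, K) = K + d
x = -1427/5 (x = 41 + 68*(48/(-9 - 1)) = 41 + 68*(48/(-10)) = 41 + 68*(48*(-⅒)) = 41 + 68*(-24/5) = 41 - 1632/5 = -1427/5 ≈ -285.40)
x - O(121) = -1427/5 - (56 - 5*121)/(-8 + 121) = -1427/5 - (56 - 605)/113 = -1427/5 - (-549)/113 = -1427/5 - 1*(-549/113) = -1427/5 + 549/113 = -158506/565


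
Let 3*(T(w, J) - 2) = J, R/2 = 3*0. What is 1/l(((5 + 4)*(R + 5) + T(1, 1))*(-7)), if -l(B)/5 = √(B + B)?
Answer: I*√1491/4970 ≈ 0.0077693*I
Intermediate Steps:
R = 0 (R = 2*(3*0) = 2*0 = 0)
T(w, J) = 2 + J/3
l(B) = -5*√2*√B (l(B) = -5*√(B + B) = -5*√2*√B)
1/l(((5 + 4)*(R + 5) + T(1, 1))*(-7)) = 1/(-5*√2*√(((5 + 4)*(0 + 5) + (2 + (⅓)*1))*(-7))) = 1/(-5*√2*√((9*5 + (2 + ⅓))*(-7))) = 1/(-5*√2*√((45 + 7/3)*(-7))) = 1/(-5*√2*√((142/3)*(-7))) = 1/(-5*√2*√(-994/3)) = 1/(-5*√2*I*√2982/3) = 1/(-10*I*√1491/3) = I*√1491/4970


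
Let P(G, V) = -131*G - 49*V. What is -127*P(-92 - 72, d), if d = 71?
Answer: -2286635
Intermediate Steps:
-127*P(-92 - 72, d) = -127*(-131*(-92 - 72) - 49*71) = -127*(-131*(-164) - 3479) = -127*(21484 - 3479) = -127*18005 = -2286635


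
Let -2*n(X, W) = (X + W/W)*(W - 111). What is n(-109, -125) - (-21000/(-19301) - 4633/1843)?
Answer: -453275574259/35571743 ≈ -12743.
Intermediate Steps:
n(X, W) = -(1 + X)*(-111 + W)/2 (n(X, W) = -(X + W/W)*(W - 111)/2 = -(X + 1)*(-111 + W)/2 = -(1 + X)*(-111 + W)/2)
n(-109, -125) - (-21000/(-19301) - 4633/1843) = (111/2 - ½*(-125) + (111/2)*(-109) - ½*(-125)*(-109)) - (-21000/(-19301) - 4633/1843) = (111/2 + 125/2 - 12099/2 - 13625/2) - (-21000*(-1/19301) - 4633*1/1843) = -12744 - (21000/19301 - 4633/1843) = -12744 - 1*(-50718533/35571743) = -12744 + 50718533/35571743 = -453275574259/35571743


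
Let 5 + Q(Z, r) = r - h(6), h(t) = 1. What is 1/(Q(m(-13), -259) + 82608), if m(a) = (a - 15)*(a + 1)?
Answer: 1/82343 ≈ 1.2144e-5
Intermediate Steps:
m(a) = (1 + a)*(-15 + a) (m(a) = (-15 + a)*(1 + a) = (1 + a)*(-15 + a))
Q(Z, r) = -6 + r (Q(Z, r) = -5 + (r - 1*1) = -5 + (r - 1) = -5 + (-1 + r) = -6 + r)
1/(Q(m(-13), -259) + 82608) = 1/((-6 - 259) + 82608) = 1/(-265 + 82608) = 1/82343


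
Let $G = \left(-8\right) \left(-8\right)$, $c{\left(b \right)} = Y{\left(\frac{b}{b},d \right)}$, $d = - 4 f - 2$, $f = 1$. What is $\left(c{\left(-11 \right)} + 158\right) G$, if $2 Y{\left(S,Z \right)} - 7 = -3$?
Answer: $10240$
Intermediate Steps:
$d = -6$ ($d = \left(-4\right) 1 - 2 = -4 - 2 = -6$)
$Y{\left(S,Z \right)} = 2$ ($Y{\left(S,Z \right)} = \frac{7}{2} + \frac{1}{2} \left(-3\right) = \frac{7}{2} - \frac{3}{2} = 2$)
$c{\left(b \right)} = 2$
$G = 64$
$\left(c{\left(-11 \right)} + 158\right) G = \left(2 + 158\right) 64 = 160 \cdot 64 = 10240$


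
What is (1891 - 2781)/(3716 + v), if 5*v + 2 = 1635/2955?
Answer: -35066/146399 ≈ -0.23952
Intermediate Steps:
v = -57/197 (v = -⅖ + (1635/2955)/5 = -⅖ + (1635*(1/2955))/5 = -⅖ + (⅕)*(109/197) = -⅖ + 109/985 = -57/197 ≈ -0.28934)
(1891 - 2781)/(3716 + v) = (1891 - 2781)/(3716 - 57/197) = -890/731995/197 = -890*197/731995 = -35066/146399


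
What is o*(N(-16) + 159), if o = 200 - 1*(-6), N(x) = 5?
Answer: 33784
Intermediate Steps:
o = 206 (o = 200 + 6 = 206)
o*(N(-16) + 159) = 206*(5 + 159) = 206*164 = 33784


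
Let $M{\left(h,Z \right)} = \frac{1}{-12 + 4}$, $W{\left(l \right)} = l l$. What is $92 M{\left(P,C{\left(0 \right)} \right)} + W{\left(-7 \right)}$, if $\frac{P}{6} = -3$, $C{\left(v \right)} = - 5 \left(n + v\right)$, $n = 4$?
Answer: $\frac{75}{2} \approx 37.5$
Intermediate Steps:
$C{\left(v \right)} = -20 - 5 v$ ($C{\left(v \right)} = - 5 \left(4 + v\right) = -20 - 5 v$)
$P = -18$ ($P = 6 \left(-3\right) = -18$)
$W{\left(l \right)} = l^{2}$
$M{\left(h,Z \right)} = - \frac{1}{8}$ ($M{\left(h,Z \right)} = \frac{1}{-8} = - \frac{1}{8}$)
$92 M{\left(P,C{\left(0 \right)} \right)} + W{\left(-7 \right)} = 92 \left(- \frac{1}{8}\right) + \left(-7\right)^{2} = - \frac{23}{2} + 49 = \frac{75}{2}$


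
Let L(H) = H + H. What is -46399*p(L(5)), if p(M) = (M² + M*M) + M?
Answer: -9743790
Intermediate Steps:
L(H) = 2*H
p(M) = M + 2*M² (p(M) = (M² + M²) + M = 2*M² + M = M + 2*M²)
-46399*p(L(5)) = -46399*2*5*(1 + 2*(2*5)) = -463990*(1 + 2*10) = -463990*(1 + 20) = -463990*21 = -46399*210 = -9743790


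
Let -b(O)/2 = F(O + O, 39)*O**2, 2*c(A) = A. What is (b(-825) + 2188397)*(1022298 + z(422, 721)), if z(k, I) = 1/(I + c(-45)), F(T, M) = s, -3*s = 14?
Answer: 12197684681146276/1397 ≈ 8.7313e+12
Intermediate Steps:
c(A) = A/2
s = -14/3 (s = -1/3*14 = -14/3 ≈ -4.6667)
F(T, M) = -14/3
b(O) = 28*O**2/3 (b(O) = -(-28)*O**2/3 = 28*O**2/3)
z(k, I) = 1/(-45/2 + I) (z(k, I) = 1/(I + (1/2)*(-45)) = 1/(I - 45/2) = 1/(-45/2 + I))
(b(-825) + 2188397)*(1022298 + z(422, 721)) = ((28/3)*(-825)**2 + 2188397)*(1022298 + 2/(-45 + 2*721)) = ((28/3)*680625 + 2188397)*(1022298 + 2/(-45 + 1442)) = (6352500 + 2188397)*(1022298 + 2/1397) = 8540897*(1022298 + 2*(1/1397)) = 8540897*(1022298 + 2/1397) = 8540897*(1428150308/1397) = 12197684681146276/1397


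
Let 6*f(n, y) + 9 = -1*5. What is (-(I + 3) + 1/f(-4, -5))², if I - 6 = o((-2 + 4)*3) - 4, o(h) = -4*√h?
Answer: 6148/49 - 304*√6/7 ≈ 19.092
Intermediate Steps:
f(n, y) = -7/3 (f(n, y) = -3/2 + (-1*5)/6 = -3/2 + (⅙)*(-5) = -3/2 - ⅚ = -7/3)
I = 2 - 4*√6 (I = 6 + (-4*√3*√(-2 + 4) - 4) = 6 + (-4*√6 - 4) = 6 + (-4 - 4*√6) = 2 - 4*√6 ≈ -7.7980)
(-(I + 3) + 1/f(-4, -5))² = (-((2 - 4*√6) + 3) + 1/(-7/3))² = (-(5 - 4*√6) - 3/7)² = ((-5 + 4*√6) - 3/7)² = (-38/7 + 4*√6)²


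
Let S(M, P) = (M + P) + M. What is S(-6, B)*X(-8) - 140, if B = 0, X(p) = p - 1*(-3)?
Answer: -80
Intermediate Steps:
X(p) = 3 + p (X(p) = p + 3 = 3 + p)
S(M, P) = P + 2*M
S(-6, B)*X(-8) - 140 = (0 + 2*(-6))*(3 - 8) - 140 = (0 - 12)*(-5) - 140 = -12*(-5) - 140 = 60 - 140 = -80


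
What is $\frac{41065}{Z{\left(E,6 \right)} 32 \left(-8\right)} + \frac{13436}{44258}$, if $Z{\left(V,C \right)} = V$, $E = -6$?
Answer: $\frac{919046233}{33990144} \approx 27.039$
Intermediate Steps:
$\frac{41065}{Z{\left(E,6 \right)} 32 \left(-8\right)} + \frac{13436}{44258} = \frac{41065}{\left(-6\right) 32 \left(-8\right)} + \frac{13436}{44258} = \frac{41065}{\left(-192\right) \left(-8\right)} + 13436 \cdot \frac{1}{44258} = \frac{41065}{1536} + \frac{6718}{22129} = \frac{919046233}{33990144}$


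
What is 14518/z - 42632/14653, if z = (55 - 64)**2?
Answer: 209279062/1186893 ≈ 176.33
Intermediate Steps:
z = 81 (z = (-9)**2 = 81)
14518/z - 42632/14653 = 14518/81 - 42632/14653 = 209279062/1186893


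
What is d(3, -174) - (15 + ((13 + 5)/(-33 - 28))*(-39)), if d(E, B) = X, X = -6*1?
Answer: -1983/61 ≈ -32.508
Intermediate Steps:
X = -6
d(E, B) = -6
d(3, -174) - (15 + ((13 + 5)/(-33 - 28))*(-39)) = -6 - (15 + ((13 + 5)/(-33 - 28))*(-39)) = -6 - (15 + (18/(-61))*(-39)) = -6 - (15 + (18*(-1/61))*(-39)) = -6 - (15 - 18/61*(-39)) = -6 - (15 + 702/61) = -6 - 1*1617/61 = -6 - 1617/61 = -1983/61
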